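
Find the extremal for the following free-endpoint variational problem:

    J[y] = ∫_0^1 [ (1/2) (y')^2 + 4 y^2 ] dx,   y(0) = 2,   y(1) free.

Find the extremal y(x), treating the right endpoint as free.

The Lagrangian L = (1/2) (y')^2 + 4 y^2 gives
    ∂L/∂y = 8 y,   ∂L/∂y' = y'.
Euler-Lagrange: y'' − 8 y = 0.
With k = sqrt(8), the general solution is
    y(x) = A cosh(sqrt(8) x) + B sinh(sqrt(8) x).
Fixed left endpoint y(0) = 2 ⇒ A = 2.
The right endpoint x = 1 is free, so the natural (transversality) condition is ∂L/∂y' |_{x=1} = 0, i.e. y'(1) = 0.
Compute y'(x) = A k sinh(k x) + B k cosh(k x), so
    y'(1) = A k sinh(k·1) + B k cosh(k·1) = 0
    ⇒ B = −A tanh(k·1) = − 2 tanh(sqrt(8)·1).
Therefore the extremal is
    y(x) = 2 cosh(sqrt(8) x) − 2 tanh(sqrt(8)·1) sinh(sqrt(8) x).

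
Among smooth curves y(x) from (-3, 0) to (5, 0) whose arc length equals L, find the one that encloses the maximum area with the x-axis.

Set up the augmented Lagrangian using a multiplier λ for the length constraint:
    F(y, y') = y − λ sqrt(1 + y'^2).
F has no explicit x dependence, so the Beltrami identity yields a first integral
    F − y' ∂F/∂y' = C.
Compute ∂F/∂y' = −λ y' / sqrt(1 + y'^2). Then
    y − λ sqrt(1 + y'^2) + λ y'^2 / sqrt(1 + y'^2) = C
    ⇒  y − λ / sqrt(1 + y'^2) = C.
Solving for y' and integrating gives
    (x − a)^2 + (y − b)^2 = λ^2,
a circular arc of radius λ. The constants a, b are determined by the endpoint conditions y(-3) = y(5) = 0, and λ is fixed implicitly by the length constraint
    ∫_{-3}^{5} sqrt(1 + y'^2) dx = L.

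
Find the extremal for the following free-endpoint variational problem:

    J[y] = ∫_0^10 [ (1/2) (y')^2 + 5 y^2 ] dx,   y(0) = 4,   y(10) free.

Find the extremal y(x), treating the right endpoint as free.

The Lagrangian L = (1/2) (y')^2 + 5 y^2 gives
    ∂L/∂y = 10 y,   ∂L/∂y' = y'.
Euler-Lagrange: y'' − 10 y = 0.
With k = sqrt(10), the general solution is
    y(x) = A cosh(sqrt(10) x) + B sinh(sqrt(10) x).
Fixed left endpoint y(0) = 4 ⇒ A = 4.
The right endpoint x = 10 is free, so the natural (transversality) condition is ∂L/∂y' |_{x=10} = 0, i.e. y'(10) = 0.
Compute y'(x) = A k sinh(k x) + B k cosh(k x), so
    y'(10) = A k sinh(k·10) + B k cosh(k·10) = 0
    ⇒ B = −A tanh(k·10) = − 4 tanh(sqrt(10)·10).
Therefore the extremal is
    y(x) = 4 cosh(sqrt(10) x) − 4 tanh(sqrt(10)·10) sinh(sqrt(10) x).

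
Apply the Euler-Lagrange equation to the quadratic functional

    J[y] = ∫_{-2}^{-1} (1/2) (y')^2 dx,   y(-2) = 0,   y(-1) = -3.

The Lagrangian is L = (1/2) (y')^2.
Compute ∂L/∂y = 0, ∂L/∂y' = y'.
The Euler-Lagrange equation d/dx(∂L/∂y') − ∂L/∂y = 0 reduces to
    y'' = 0.
Its general solution is
    y(x) = A x + B,
with A, B fixed by the endpoint conditions.
Applying the endpoint conditions y(-2) = 0 and y(-1) = -3: solve A·-2 + B = 0 and A·-1 + B = -3. Subtracting gives A(-1 − -2) = -3 − 0, so A = -3, and B = 0 − A·-2 = -6. Therefore
    y(x) = -3 x - 6.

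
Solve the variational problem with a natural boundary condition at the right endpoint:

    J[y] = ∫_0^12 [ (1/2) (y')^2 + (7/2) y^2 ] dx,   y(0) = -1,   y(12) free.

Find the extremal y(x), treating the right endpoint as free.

The Lagrangian L = (1/2) (y')^2 + (7/2) y^2 gives
    ∂L/∂y = 7 y,   ∂L/∂y' = y'.
Euler-Lagrange: y'' − 7 y = 0.
With k = sqrt(7), the general solution is
    y(x) = A cosh(sqrt(7) x) + B sinh(sqrt(7) x).
Fixed left endpoint y(0) = -1 ⇒ A = -1.
The right endpoint x = 12 is free, so the natural (transversality) condition is ∂L/∂y' |_{x=12} = 0, i.e. y'(12) = 0.
Compute y'(x) = A k sinh(k x) + B k cosh(k x), so
    y'(12) = A k sinh(k·12) + B k cosh(k·12) = 0
    ⇒ B = −A tanh(k·12) = tanh(sqrt(7)·12).
Therefore the extremal is
    y(x) = −cosh(sqrt(7) x) + tanh(sqrt(7)·12) sinh(sqrt(7) x).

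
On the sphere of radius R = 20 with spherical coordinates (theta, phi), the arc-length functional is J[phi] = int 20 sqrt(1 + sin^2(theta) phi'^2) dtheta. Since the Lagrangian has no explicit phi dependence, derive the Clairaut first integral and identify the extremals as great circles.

On the sphere of radius R = 20 with spherical coordinates (θ, φ), the induced metric is
    ds^2 = 400(dθ^2 + sin^2(θ) dφ^2).
Parameterise by θ; the arc-length functional is
    J[φ] = ∫ 20 sqrt(1 + sin^2(θ) (dφ/dθ)^2) dθ,
so L = 20 sqrt(1 + sin^2(θ) φ'^2). Compute
    ∂L/∂φ = 0  (L has no explicit φ dependence),
    ∂L/∂φ' = 20 sin^2(θ) φ' / sqrt(1 + sin^2(θ) φ'^2).
Since ∂L/∂φ = 0, the Euler-Lagrange equation
    d/dθ(∂L/∂φ') − ∂L/∂φ = 0
reduces to d/dθ(∂L/∂φ') = 0, i.e. the momentum conjugate to φ is conserved:
    20 sin^2(θ) φ' / sqrt(1 + sin^2(θ) φ'^2) = C.
The overall factor of 20 is constant, so dividing through gives Clairaut's relation sin^2(θ) φ' / sqrt(1 + sin^2(θ) φ'^2) = C' (with C' = C/20). Solving for φ' and integrating gives the great-circle family
    cot(θ) = A cos(φ − φ_0),
i.e. the intersection of the sphere with a plane through the origin. The two constants A and φ_0 (equivalently C and one phase) are fixed by the two endpoint conditions.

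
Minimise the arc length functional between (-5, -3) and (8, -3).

Arc-length functional: J[y] = ∫ sqrt(1 + (y')^2) dx.
Lagrangian L = sqrt(1 + (y')^2) has no explicit y dependence, so ∂L/∂y = 0 and the Euler-Lagrange equation gives
    d/dx( y' / sqrt(1 + (y')^2) ) = 0  ⇒  y' / sqrt(1 + (y')^2) = const.
Hence y' is constant, so y(x) is affine.
Fitting the endpoints (-5, -3) and (8, -3):
    slope m = ((-3) − (-3)) / (8 − (-5)) = 0,
    intercept c = (-3) − m·(-5) = -3.
Extremal: y(x) = -3.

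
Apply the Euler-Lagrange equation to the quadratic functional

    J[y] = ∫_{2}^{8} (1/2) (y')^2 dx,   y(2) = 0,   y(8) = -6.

The Lagrangian is L = (1/2) (y')^2.
Compute ∂L/∂y = 0, ∂L/∂y' = y'.
The Euler-Lagrange equation d/dx(∂L/∂y') − ∂L/∂y = 0 reduces to
    y'' = 0.
Its general solution is
    y(x) = A x + B,
with A, B fixed by the endpoint conditions.
Applying the endpoint conditions y(2) = 0 and y(8) = -6: solve A·2 + B = 0 and A·8 + B = -6. Subtracting gives A(8 − 2) = -6 − 0, so A = -1, and B = 0 − A·2 = 2. Therefore
    y(x) = -x + 2.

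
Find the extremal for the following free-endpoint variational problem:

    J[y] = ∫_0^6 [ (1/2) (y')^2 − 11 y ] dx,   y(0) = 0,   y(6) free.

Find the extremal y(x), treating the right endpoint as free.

The Lagrangian L = (1/2) (y')^2 − 11 y gives
    ∂L/∂y = −11,   ∂L/∂y' = y'.
Euler-Lagrange: d/dx(y') − (−11) = 0, i.e. y'' + 11 = 0, so
    y(x) = −(11/2) x^2 + C1 x + C2.
Fixed left endpoint y(0) = 0 ⇒ C2 = 0.
The right endpoint x = 6 is free, so the natural (transversality) condition is ∂L/∂y' |_{x=6} = 0, i.e. y'(6) = 0.
Compute y'(x) = −11 x + C1, so y'(6) = −66 + C1 = 0 ⇒ C1 = 66.
Therefore the extremal is
    y(x) = −(11/2) x^2 + 66 x.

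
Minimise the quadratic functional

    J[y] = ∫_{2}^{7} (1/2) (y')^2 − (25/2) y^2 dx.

The Lagrangian is L = (1/2) (y')^2 − (25/2) y^2.
Compute ∂L/∂y = -25y, ∂L/∂y' = y'.
The Euler-Lagrange equation d/dx(∂L/∂y') − ∂L/∂y = 0 reduces to
    y'' + 25 y = 0.
Its general solution is
    y(x) = A sin(5x) + B cos(5x),
with A, B fixed by the endpoint conditions.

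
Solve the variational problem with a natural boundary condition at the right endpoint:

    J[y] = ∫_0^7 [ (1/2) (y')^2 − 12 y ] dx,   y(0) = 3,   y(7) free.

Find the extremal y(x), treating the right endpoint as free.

The Lagrangian L = (1/2) (y')^2 − 12 y gives
    ∂L/∂y = −12,   ∂L/∂y' = y'.
Euler-Lagrange: d/dx(y') − (−12) = 0, i.e. y'' + 12 = 0, so
    y(x) = −(12/2) x^2 + C1 x + C2.
Fixed left endpoint y(0) = 3 ⇒ C2 = 3.
The right endpoint x = 7 is free, so the natural (transversality) condition is ∂L/∂y' |_{x=7} = 0, i.e. y'(7) = 0.
Compute y'(x) = −12 x + C1, so y'(7) = −84 + C1 = 0 ⇒ C1 = 84.
Therefore the extremal is
    y(x) = −6 x^2 + 84 x + 3.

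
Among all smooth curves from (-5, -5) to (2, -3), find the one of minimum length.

Arc-length functional: J[y] = ∫ sqrt(1 + (y')^2) dx.
Lagrangian L = sqrt(1 + (y')^2) has no explicit y dependence, so ∂L/∂y = 0 and the Euler-Lagrange equation gives
    d/dx( y' / sqrt(1 + (y')^2) ) = 0  ⇒  y' / sqrt(1 + (y')^2) = const.
Hence y' is constant, so y(x) is affine.
Fitting the endpoints (-5, -5) and (2, -3):
    slope m = ((-3) − (-5)) / (2 − (-5)) = 2/7,
    intercept c = (-5) − m·(-5) = -25/7.
Extremal: y(x) = (2/7) x - 25/7.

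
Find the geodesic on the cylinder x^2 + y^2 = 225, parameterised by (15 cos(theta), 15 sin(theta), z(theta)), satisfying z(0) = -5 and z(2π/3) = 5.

Parameterise the cylinder of radius R = 15 as
    r(θ) = (15 cos θ, 15 sin θ, z(θ)).
The arc-length element is
    ds = sqrt(225 + (dz/dθ)^2) dθ,
so the Lagrangian is L = sqrt(225 + z'^2).
L depends on z' only, not on z or θ, so ∂L/∂z = 0 and
    ∂L/∂z' = z' / sqrt(225 + z'^2).
The Euler-Lagrange equation gives
    d/dθ( z' / sqrt(225 + z'^2) ) = 0,
so z' is constant. Integrating once:
    z(θ) = a θ + b,
a helix on the cylinder (a straight line when the cylinder is unrolled). The constants a, b are determined by the endpoint conditions.
With endpoint conditions z(0) = -5 and z(2π/3) = 5: from z(0) = b we get b = -5, and a·2π/3 + -5 = 5 gives a = 15/π, so
    z(θ) = (15/π) θ − 5.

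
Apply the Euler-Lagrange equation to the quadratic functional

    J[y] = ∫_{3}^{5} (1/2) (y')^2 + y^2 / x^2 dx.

The Lagrangian is L = (1/2) (y')^2 + y^2 / x^2.
Compute ∂L/∂y = 2y/x^2, ∂L/∂y' = y'.
The Euler-Lagrange equation d/dx(∂L/∂y') − ∂L/∂y = 0 reduces to
    y'' − 2/x^2 · y = 0  (x > 0).
Its general solution is
    y(x) = A x^2 + B / x,
with A, B fixed by the endpoint conditions.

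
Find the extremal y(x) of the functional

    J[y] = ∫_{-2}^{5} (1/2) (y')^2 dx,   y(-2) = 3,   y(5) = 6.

The Lagrangian is L = (1/2) (y')^2.
Compute ∂L/∂y = 0, ∂L/∂y' = y'.
The Euler-Lagrange equation d/dx(∂L/∂y') − ∂L/∂y = 0 reduces to
    y'' = 0.
Its general solution is
    y(x) = A x + B,
with A, B fixed by the endpoint conditions.
Applying the endpoint conditions y(-2) = 3 and y(5) = 6: solve A·-2 + B = 3 and A·5 + B = 6. Subtracting gives A(5 − -2) = 6 − 3, so A = 3/7, and B = 3 − A·-2 = 27/7. Therefore
    y(x) = (3/7) x + 27/7.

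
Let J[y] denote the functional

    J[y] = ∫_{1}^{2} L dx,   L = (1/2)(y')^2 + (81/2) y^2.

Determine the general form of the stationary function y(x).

The Lagrangian is L = (1/2)(y')^2 + (81/2) y^2.
∂L/∂y = 81y.
∂L/∂y' = y'.
The Euler-Lagrange equation d/dx(∂L/∂y') − ∂L/∂y = 0 becomes:
    y'' - 81 y = 0
General solution: y(x) = A e^(9x) + B e^(-9x), where A and B are arbitrary constants fixed by the endpoint conditions.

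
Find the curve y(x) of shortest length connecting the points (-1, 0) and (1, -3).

Arc-length functional: J[y] = ∫ sqrt(1 + (y')^2) dx.
Lagrangian L = sqrt(1 + (y')^2) has no explicit y dependence, so ∂L/∂y = 0 and the Euler-Lagrange equation gives
    d/dx( y' / sqrt(1 + (y')^2) ) = 0  ⇒  y' / sqrt(1 + (y')^2) = const.
Hence y' is constant, so y(x) is affine.
Fitting the endpoints (-1, 0) and (1, -3):
    slope m = ((-3) − 0) / (1 − (-1)) = -3/2,
    intercept c = 0 − m·(-1) = -3/2.
Extremal: y(x) = (-3/2) x - 3/2.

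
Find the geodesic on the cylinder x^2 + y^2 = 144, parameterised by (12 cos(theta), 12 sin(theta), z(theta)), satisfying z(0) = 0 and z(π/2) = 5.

Parameterise the cylinder of radius R = 12 as
    r(θ) = (12 cos θ, 12 sin θ, z(θ)).
The arc-length element is
    ds = sqrt(144 + (dz/dθ)^2) dθ,
so the Lagrangian is L = sqrt(144 + z'^2).
L depends on z' only, not on z or θ, so ∂L/∂z = 0 and
    ∂L/∂z' = z' / sqrt(144 + z'^2).
The Euler-Lagrange equation gives
    d/dθ( z' / sqrt(144 + z'^2) ) = 0,
so z' is constant. Integrating once:
    z(θ) = a θ + b,
a helix on the cylinder (a straight line when the cylinder is unrolled). The constants a, b are determined by the endpoint conditions.
With endpoint conditions z(0) = 0 and z(π/2) = 5: from z(0) = b we get b = 0, and a·π/2 + 0 = 5 gives a = 10/π, so
    z(θ) = (10/π) θ.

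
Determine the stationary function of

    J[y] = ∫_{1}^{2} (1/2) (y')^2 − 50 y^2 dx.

The Lagrangian is L = (1/2) (y')^2 − 50 y^2.
Compute ∂L/∂y = -100y, ∂L/∂y' = y'.
The Euler-Lagrange equation d/dx(∂L/∂y') − ∂L/∂y = 0 reduces to
    y'' + 100 y = 0.
Its general solution is
    y(x) = A sin(10x) + B cos(10x),
with A, B fixed by the endpoint conditions.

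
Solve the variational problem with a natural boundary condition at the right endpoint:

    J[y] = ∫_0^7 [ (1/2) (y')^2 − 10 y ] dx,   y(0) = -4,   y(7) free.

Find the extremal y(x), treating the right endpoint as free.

The Lagrangian L = (1/2) (y')^2 − 10 y gives
    ∂L/∂y = −10,   ∂L/∂y' = y'.
Euler-Lagrange: d/dx(y') − (−10) = 0, i.e. y'' + 10 = 0, so
    y(x) = −(10/2) x^2 + C1 x + C2.
Fixed left endpoint y(0) = -4 ⇒ C2 = -4.
The right endpoint x = 7 is free, so the natural (transversality) condition is ∂L/∂y' |_{x=7} = 0, i.e. y'(7) = 0.
Compute y'(x) = −10 x + C1, so y'(7) = −70 + C1 = 0 ⇒ C1 = 70.
Therefore the extremal is
    y(x) = −5 x^2 + 70 x − 4.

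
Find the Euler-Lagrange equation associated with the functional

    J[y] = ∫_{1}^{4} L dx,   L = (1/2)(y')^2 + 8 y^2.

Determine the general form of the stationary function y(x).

The Lagrangian is L = (1/2)(y')^2 + 8 y^2.
∂L/∂y = 16y.
∂L/∂y' = y'.
The Euler-Lagrange equation d/dx(∂L/∂y') − ∂L/∂y = 0 becomes:
    y'' - 16 y = 0
General solution: y(x) = A e^(4x) + B e^(-4x), where A and B are arbitrary constants fixed by the endpoint conditions.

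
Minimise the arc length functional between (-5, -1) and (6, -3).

Arc-length functional: J[y] = ∫ sqrt(1 + (y')^2) dx.
Lagrangian L = sqrt(1 + (y')^2) has no explicit y dependence, so ∂L/∂y = 0 and the Euler-Lagrange equation gives
    d/dx( y' / sqrt(1 + (y')^2) ) = 0  ⇒  y' / sqrt(1 + (y')^2) = const.
Hence y' is constant, so y(x) is affine.
Fitting the endpoints (-5, -1) and (6, -3):
    slope m = ((-3) − (-1)) / (6 − (-5)) = -2/11,
    intercept c = (-1) − m·(-5) = -21/11.
Extremal: y(x) = (-2/11) x - 21/11.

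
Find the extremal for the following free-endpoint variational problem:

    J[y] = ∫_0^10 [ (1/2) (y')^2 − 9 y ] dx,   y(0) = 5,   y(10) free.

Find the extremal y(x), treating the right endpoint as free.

The Lagrangian L = (1/2) (y')^2 − 9 y gives
    ∂L/∂y = −9,   ∂L/∂y' = y'.
Euler-Lagrange: d/dx(y') − (−9) = 0, i.e. y'' + 9 = 0, so
    y(x) = −(9/2) x^2 + C1 x + C2.
Fixed left endpoint y(0) = 5 ⇒ C2 = 5.
The right endpoint x = 10 is free, so the natural (transversality) condition is ∂L/∂y' |_{x=10} = 0, i.e. y'(10) = 0.
Compute y'(x) = −9 x + C1, so y'(10) = −90 + C1 = 0 ⇒ C1 = 90.
Therefore the extremal is
    y(x) = −(9/2) x^2 + 90 x + 5.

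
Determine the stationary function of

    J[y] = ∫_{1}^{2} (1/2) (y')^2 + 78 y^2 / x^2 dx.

The Lagrangian is L = (1/2) (y')^2 + 78 y^2 / x^2.
Compute ∂L/∂y = 156y/x^2, ∂L/∂y' = y'.
The Euler-Lagrange equation d/dx(∂L/∂y') − ∂L/∂y = 0 reduces to
    y'' − 156/x^2 · y = 0  (x > 0).
Its general solution is
    y(x) = A x^13 + B x^(-12),
with A, B fixed by the endpoint conditions.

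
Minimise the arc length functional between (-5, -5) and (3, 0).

Arc-length functional: J[y] = ∫ sqrt(1 + (y')^2) dx.
Lagrangian L = sqrt(1 + (y')^2) has no explicit y dependence, so ∂L/∂y = 0 and the Euler-Lagrange equation gives
    d/dx( y' / sqrt(1 + (y')^2) ) = 0  ⇒  y' / sqrt(1 + (y')^2) = const.
Hence y' is constant, so y(x) is affine.
Fitting the endpoints (-5, -5) and (3, 0):
    slope m = (0 − (-5)) / (3 − (-5)) = 5/8,
    intercept c = (-5) − m·(-5) = -15/8.
Extremal: y(x) = (5/8) x - 15/8.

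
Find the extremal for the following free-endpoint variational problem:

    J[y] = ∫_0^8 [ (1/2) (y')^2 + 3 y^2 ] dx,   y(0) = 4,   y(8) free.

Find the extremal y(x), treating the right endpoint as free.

The Lagrangian L = (1/2) (y')^2 + 3 y^2 gives
    ∂L/∂y = 6 y,   ∂L/∂y' = y'.
Euler-Lagrange: y'' − 6 y = 0.
With k = sqrt(6), the general solution is
    y(x) = A cosh(sqrt(6) x) + B sinh(sqrt(6) x).
Fixed left endpoint y(0) = 4 ⇒ A = 4.
The right endpoint x = 8 is free, so the natural (transversality) condition is ∂L/∂y' |_{x=8} = 0, i.e. y'(8) = 0.
Compute y'(x) = A k sinh(k x) + B k cosh(k x), so
    y'(8) = A k sinh(k·8) + B k cosh(k·8) = 0
    ⇒ B = −A tanh(k·8) = − 4 tanh(sqrt(6)·8).
Therefore the extremal is
    y(x) = 4 cosh(sqrt(6) x) − 4 tanh(sqrt(6)·8) sinh(sqrt(6) x).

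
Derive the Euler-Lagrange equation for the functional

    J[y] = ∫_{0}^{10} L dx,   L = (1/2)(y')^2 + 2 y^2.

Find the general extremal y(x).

The Lagrangian is L = (1/2)(y')^2 + 2 y^2.
∂L/∂y = 4y.
∂L/∂y' = y'.
The Euler-Lagrange equation d/dx(∂L/∂y') − ∂L/∂y = 0 becomes:
    y'' - 4 y = 0
General solution: y(x) = A e^(2x) + B e^(-2x), where A and B are arbitrary constants fixed by the endpoint conditions.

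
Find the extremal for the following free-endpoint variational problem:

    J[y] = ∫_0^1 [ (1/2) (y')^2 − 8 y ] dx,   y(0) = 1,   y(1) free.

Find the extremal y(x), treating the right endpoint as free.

The Lagrangian L = (1/2) (y')^2 − 8 y gives
    ∂L/∂y = −8,   ∂L/∂y' = y'.
Euler-Lagrange: d/dx(y') − (−8) = 0, i.e. y'' + 8 = 0, so
    y(x) = −(8/2) x^2 + C1 x + C2.
Fixed left endpoint y(0) = 1 ⇒ C2 = 1.
The right endpoint x = 1 is free, so the natural (transversality) condition is ∂L/∂y' |_{x=1} = 0, i.e. y'(1) = 0.
Compute y'(x) = −8 x + C1, so y'(1) = −8 + C1 = 0 ⇒ C1 = 8.
Therefore the extremal is
    y(x) = −4 x^2 + 8 x + 1.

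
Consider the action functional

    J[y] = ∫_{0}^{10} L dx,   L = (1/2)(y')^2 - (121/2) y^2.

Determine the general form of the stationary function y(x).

The Lagrangian is L = (1/2)(y')^2 - (121/2) y^2.
∂L/∂y = -121y.
∂L/∂y' = y'.
The Euler-Lagrange equation d/dx(∂L/∂y') − ∂L/∂y = 0 becomes:
    y'' + 121 y = 0
General solution: y(x) = A sin(11x) + B cos(11x), where A and B are arbitrary constants fixed by the endpoint conditions.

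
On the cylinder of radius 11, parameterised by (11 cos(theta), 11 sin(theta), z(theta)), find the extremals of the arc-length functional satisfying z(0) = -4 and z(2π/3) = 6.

Parameterise the cylinder of radius R = 11 as
    r(θ) = (11 cos θ, 11 sin θ, z(θ)).
The arc-length element is
    ds = sqrt(121 + (dz/dθ)^2) dθ,
so the Lagrangian is L = sqrt(121 + z'^2).
L depends on z' only, not on z or θ, so ∂L/∂z = 0 and
    ∂L/∂z' = z' / sqrt(121 + z'^2).
The Euler-Lagrange equation gives
    d/dθ( z' / sqrt(121 + z'^2) ) = 0,
so z' is constant. Integrating once:
    z(θ) = a θ + b,
a helix on the cylinder (a straight line when the cylinder is unrolled). The constants a, b are determined by the endpoint conditions.
With endpoint conditions z(0) = -4 and z(2π/3) = 6: from z(0) = b we get b = -4, and a·2π/3 + -4 = 6 gives a = 15/π, so
    z(θ) = (15/π) θ − 4.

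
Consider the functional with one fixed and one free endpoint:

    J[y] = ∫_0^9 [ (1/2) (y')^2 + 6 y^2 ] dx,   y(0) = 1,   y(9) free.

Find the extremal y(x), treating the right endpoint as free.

The Lagrangian L = (1/2) (y')^2 + 6 y^2 gives
    ∂L/∂y = 12 y,   ∂L/∂y' = y'.
Euler-Lagrange: y'' − 12 y = 0.
With k = sqrt(12), the general solution is
    y(x) = A cosh(sqrt(12) x) + B sinh(sqrt(12) x).
Fixed left endpoint y(0) = 1 ⇒ A = 1.
The right endpoint x = 9 is free, so the natural (transversality) condition is ∂L/∂y' |_{x=9} = 0, i.e. y'(9) = 0.
Compute y'(x) = A k sinh(k x) + B k cosh(k x), so
    y'(9) = A k sinh(k·9) + B k cosh(k·9) = 0
    ⇒ B = −A tanh(k·9) = − tanh(sqrt(12)·9).
Therefore the extremal is
    y(x) = cosh(sqrt(12) x) − tanh(sqrt(12)·9) sinh(sqrt(12) x).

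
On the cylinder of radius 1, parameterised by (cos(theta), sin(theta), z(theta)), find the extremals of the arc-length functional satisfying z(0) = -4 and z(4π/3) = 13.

Parameterise the cylinder of radius R = 1 as
    r(θ) = (cos θ, sin θ, z(θ)).
The arc-length element is
    ds = sqrt(1 + (dz/dθ)^2) dθ,
so the Lagrangian is L = sqrt(1 + z'^2).
L depends on z' only, not on z or θ, so ∂L/∂z = 0 and
    ∂L/∂z' = z' / sqrt(1 + z'^2).
The Euler-Lagrange equation gives
    d/dθ( z' / sqrt(1 + z'^2) ) = 0,
so z' is constant. Integrating once:
    z(θ) = a θ + b,
a helix on the cylinder (a straight line when the cylinder is unrolled). The constants a, b are determined by the endpoint conditions.
With endpoint conditions z(0) = -4 and z(4π/3) = 13: from z(0) = b we get b = -4, and a·4π/3 + -4 = 13 gives a = 51/(4π), so
    z(θ) = (51/(4π)) θ − 4.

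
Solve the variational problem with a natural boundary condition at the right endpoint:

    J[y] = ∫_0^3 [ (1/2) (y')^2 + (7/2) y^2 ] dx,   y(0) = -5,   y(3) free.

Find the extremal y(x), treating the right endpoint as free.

The Lagrangian L = (1/2) (y')^2 + (7/2) y^2 gives
    ∂L/∂y = 7 y,   ∂L/∂y' = y'.
Euler-Lagrange: y'' − 7 y = 0.
With k = sqrt(7), the general solution is
    y(x) = A cosh(sqrt(7) x) + B sinh(sqrt(7) x).
Fixed left endpoint y(0) = -5 ⇒ A = -5.
The right endpoint x = 3 is free, so the natural (transversality) condition is ∂L/∂y' |_{x=3} = 0, i.e. y'(3) = 0.
Compute y'(x) = A k sinh(k x) + B k cosh(k x), so
    y'(3) = A k sinh(k·3) + B k cosh(k·3) = 0
    ⇒ B = −A tanh(k·3) = 5 tanh(sqrt(7)·3).
Therefore the extremal is
    y(x) = −5 cosh(sqrt(7) x) + 5 tanh(sqrt(7)·3) sinh(sqrt(7) x).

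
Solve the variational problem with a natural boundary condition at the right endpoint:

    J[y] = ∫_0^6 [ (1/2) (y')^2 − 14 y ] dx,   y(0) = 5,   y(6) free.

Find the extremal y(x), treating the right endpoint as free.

The Lagrangian L = (1/2) (y')^2 − 14 y gives
    ∂L/∂y = −14,   ∂L/∂y' = y'.
Euler-Lagrange: d/dx(y') − (−14) = 0, i.e. y'' + 14 = 0, so
    y(x) = −(14/2) x^2 + C1 x + C2.
Fixed left endpoint y(0) = 5 ⇒ C2 = 5.
The right endpoint x = 6 is free, so the natural (transversality) condition is ∂L/∂y' |_{x=6} = 0, i.e. y'(6) = 0.
Compute y'(x) = −14 x + C1, so y'(6) = −84 + C1 = 0 ⇒ C1 = 84.
Therefore the extremal is
    y(x) = −7 x^2 + 84 x + 5.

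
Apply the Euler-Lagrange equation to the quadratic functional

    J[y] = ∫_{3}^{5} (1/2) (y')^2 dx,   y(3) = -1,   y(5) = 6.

The Lagrangian is L = (1/2) (y')^2.
Compute ∂L/∂y = 0, ∂L/∂y' = y'.
The Euler-Lagrange equation d/dx(∂L/∂y') − ∂L/∂y = 0 reduces to
    y'' = 0.
Its general solution is
    y(x) = A x + B,
with A, B fixed by the endpoint conditions.
Applying the endpoint conditions y(3) = -1 and y(5) = 6: solve A·3 + B = -1 and A·5 + B = 6. Subtracting gives A(5 − 3) = 6 − -1, so A = 7/2, and B = -1 − A·3 = -23/2. Therefore
    y(x) = (7/2) x - 23/2.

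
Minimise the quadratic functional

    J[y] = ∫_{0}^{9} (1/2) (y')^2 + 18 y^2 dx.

The Lagrangian is L = (1/2) (y')^2 + 18 y^2.
Compute ∂L/∂y = 36y, ∂L/∂y' = y'.
The Euler-Lagrange equation d/dx(∂L/∂y') − ∂L/∂y = 0 reduces to
    y'' − 36 y = 0.
Its general solution is
    y(x) = A e^(6x) + B e^(−6x),
with A, B fixed by the endpoint conditions.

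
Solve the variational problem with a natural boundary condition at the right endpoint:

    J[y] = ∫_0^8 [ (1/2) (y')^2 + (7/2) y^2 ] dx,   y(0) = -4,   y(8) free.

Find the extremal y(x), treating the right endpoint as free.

The Lagrangian L = (1/2) (y')^2 + (7/2) y^2 gives
    ∂L/∂y = 7 y,   ∂L/∂y' = y'.
Euler-Lagrange: y'' − 7 y = 0.
With k = sqrt(7), the general solution is
    y(x) = A cosh(sqrt(7) x) + B sinh(sqrt(7) x).
Fixed left endpoint y(0) = -4 ⇒ A = -4.
The right endpoint x = 8 is free, so the natural (transversality) condition is ∂L/∂y' |_{x=8} = 0, i.e. y'(8) = 0.
Compute y'(x) = A k sinh(k x) + B k cosh(k x), so
    y'(8) = A k sinh(k·8) + B k cosh(k·8) = 0
    ⇒ B = −A tanh(k·8) = 4 tanh(sqrt(7)·8).
Therefore the extremal is
    y(x) = −4 cosh(sqrt(7) x) + 4 tanh(sqrt(7)·8) sinh(sqrt(7) x).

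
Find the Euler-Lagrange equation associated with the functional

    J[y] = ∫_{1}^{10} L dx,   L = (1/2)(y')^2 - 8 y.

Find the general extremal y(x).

The Lagrangian is L = (1/2)(y')^2 - 8 y.
∂L/∂y = -8.
∂L/∂y' = y'.
The Euler-Lagrange equation d/dx(∂L/∂y') − ∂L/∂y = 0 becomes:
    y'' + 8 = 0
General solution: y(x) = -4 x^2 + A x + B, where A and B are arbitrary constants fixed by the endpoint conditions.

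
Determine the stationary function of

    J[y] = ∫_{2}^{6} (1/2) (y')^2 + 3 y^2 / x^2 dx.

The Lagrangian is L = (1/2) (y')^2 + 3 y^2 / x^2.
Compute ∂L/∂y = 6y/x^2, ∂L/∂y' = y'.
The Euler-Lagrange equation d/dx(∂L/∂y') − ∂L/∂y = 0 reduces to
    y'' − 6/x^2 · y = 0  (x > 0).
Its general solution is
    y(x) = A x^3 + B x^(-2),
with A, B fixed by the endpoint conditions.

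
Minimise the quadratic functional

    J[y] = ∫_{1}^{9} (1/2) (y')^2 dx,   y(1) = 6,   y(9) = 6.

The Lagrangian is L = (1/2) (y')^2.
Compute ∂L/∂y = 0, ∂L/∂y' = y'.
The Euler-Lagrange equation d/dx(∂L/∂y') − ∂L/∂y = 0 reduces to
    y'' = 0.
Its general solution is
    y(x) = A x + B,
with A, B fixed by the endpoint conditions.
Applying the endpoint conditions y(1) = 6 and y(9) = 6: solve A·1 + B = 6 and A·9 + B = 6. Subtracting gives A(9 − 1) = 6 − 6, so A = 0, and B = 6 − A·1 = 6. Therefore
    y(x) = 6.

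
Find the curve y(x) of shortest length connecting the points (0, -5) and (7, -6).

Arc-length functional: J[y] = ∫ sqrt(1 + (y')^2) dx.
Lagrangian L = sqrt(1 + (y')^2) has no explicit y dependence, so ∂L/∂y = 0 and the Euler-Lagrange equation gives
    d/dx( y' / sqrt(1 + (y')^2) ) = 0  ⇒  y' / sqrt(1 + (y')^2) = const.
Hence y' is constant, so y(x) is affine.
Fitting the endpoints (0, -5) and (7, -6):
    slope m = ((-6) − (-5)) / (7 − 0) = -1/7,
    intercept c = (-5) − m·0 = -5.
Extremal: y(x) = (-1/7) x - 5.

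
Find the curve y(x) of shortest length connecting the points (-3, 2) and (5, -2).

Arc-length functional: J[y] = ∫ sqrt(1 + (y')^2) dx.
Lagrangian L = sqrt(1 + (y')^2) has no explicit y dependence, so ∂L/∂y = 0 and the Euler-Lagrange equation gives
    d/dx( y' / sqrt(1 + (y')^2) ) = 0  ⇒  y' / sqrt(1 + (y')^2) = const.
Hence y' is constant, so y(x) is affine.
Fitting the endpoints (-3, 2) and (5, -2):
    slope m = ((-2) − 2) / (5 − (-3)) = -1/2,
    intercept c = 2 − m·(-3) = 1/2.
Extremal: y(x) = (-1/2) x + 1/2.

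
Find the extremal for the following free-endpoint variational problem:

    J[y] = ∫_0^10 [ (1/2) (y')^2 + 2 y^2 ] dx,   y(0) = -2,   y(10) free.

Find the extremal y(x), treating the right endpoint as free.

The Lagrangian L = (1/2) (y')^2 + 2 y^2 gives
    ∂L/∂y = 4 y,   ∂L/∂y' = y'.
Euler-Lagrange: y'' − 4 y = 0.
With k = 2, the general solution is
    y(x) = A cosh(2 x) + B sinh(2 x).
Fixed left endpoint y(0) = -2 ⇒ A = -2.
The right endpoint x = 10 is free, so the natural (transversality) condition is ∂L/∂y' |_{x=10} = 0, i.e. y'(10) = 0.
Compute y'(x) = A k sinh(k x) + B k cosh(k x), so
    y'(10) = A k sinh(k·10) + B k cosh(k·10) = 0
    ⇒ B = −A tanh(k·10) = 2 tanh(2·10).
Therefore the extremal is
    y(x) = −2 cosh(2 x) + 2 tanh(2·10) sinh(2 x).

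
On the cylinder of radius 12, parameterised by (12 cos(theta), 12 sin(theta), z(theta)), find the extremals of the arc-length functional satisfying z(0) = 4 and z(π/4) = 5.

Parameterise the cylinder of radius R = 12 as
    r(θ) = (12 cos θ, 12 sin θ, z(θ)).
The arc-length element is
    ds = sqrt(144 + (dz/dθ)^2) dθ,
so the Lagrangian is L = sqrt(144 + z'^2).
L depends on z' only, not on z or θ, so ∂L/∂z = 0 and
    ∂L/∂z' = z' / sqrt(144 + z'^2).
The Euler-Lagrange equation gives
    d/dθ( z' / sqrt(144 + z'^2) ) = 0,
so z' is constant. Integrating once:
    z(θ) = a θ + b,
a helix on the cylinder (a straight line when the cylinder is unrolled). The constants a, b are determined by the endpoint conditions.
With endpoint conditions z(0) = 4 and z(π/4) = 5: from z(0) = b we get b = 4, and a·π/4 + 4 = 5 gives a = 4/π, so
    z(θ) = (4/π) θ + 4.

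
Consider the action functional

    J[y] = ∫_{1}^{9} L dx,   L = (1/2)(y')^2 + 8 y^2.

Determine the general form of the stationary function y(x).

The Lagrangian is L = (1/2)(y')^2 + 8 y^2.
∂L/∂y = 16y.
∂L/∂y' = y'.
The Euler-Lagrange equation d/dx(∂L/∂y') − ∂L/∂y = 0 becomes:
    y'' - 16 y = 0
General solution: y(x) = A e^(4x) + B e^(-4x), where A and B are arbitrary constants fixed by the endpoint conditions.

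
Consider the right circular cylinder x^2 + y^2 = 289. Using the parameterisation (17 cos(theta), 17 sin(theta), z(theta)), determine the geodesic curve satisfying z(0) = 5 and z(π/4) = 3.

Parameterise the cylinder of radius R = 17 as
    r(θ) = (17 cos θ, 17 sin θ, z(θ)).
The arc-length element is
    ds = sqrt(289 + (dz/dθ)^2) dθ,
so the Lagrangian is L = sqrt(289 + z'^2).
L depends on z' only, not on z or θ, so ∂L/∂z = 0 and
    ∂L/∂z' = z' / sqrt(289 + z'^2).
The Euler-Lagrange equation gives
    d/dθ( z' / sqrt(289 + z'^2) ) = 0,
so z' is constant. Integrating once:
    z(θ) = a θ + b,
a helix on the cylinder (a straight line when the cylinder is unrolled). The constants a, b are determined by the endpoint conditions.
With endpoint conditions z(0) = 5 and z(π/4) = 3: from z(0) = b we get b = 5, and a·π/4 + 5 = 3 gives a = -8/π, so
    z(θ) = (-8/π) θ + 5.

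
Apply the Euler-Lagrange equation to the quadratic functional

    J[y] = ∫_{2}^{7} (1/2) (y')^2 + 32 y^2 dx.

The Lagrangian is L = (1/2) (y')^2 + 32 y^2.
Compute ∂L/∂y = 64y, ∂L/∂y' = y'.
The Euler-Lagrange equation d/dx(∂L/∂y') − ∂L/∂y = 0 reduces to
    y'' − 64 y = 0.
Its general solution is
    y(x) = A e^(8x) + B e^(−8x),
with A, B fixed by the endpoint conditions.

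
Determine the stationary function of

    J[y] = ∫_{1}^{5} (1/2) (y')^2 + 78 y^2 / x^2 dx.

The Lagrangian is L = (1/2) (y')^2 + 78 y^2 / x^2.
Compute ∂L/∂y = 156y/x^2, ∂L/∂y' = y'.
The Euler-Lagrange equation d/dx(∂L/∂y') − ∂L/∂y = 0 reduces to
    y'' − 156/x^2 · y = 0  (x > 0).
Its general solution is
    y(x) = A x^13 + B x^(-12),
with A, B fixed by the endpoint conditions.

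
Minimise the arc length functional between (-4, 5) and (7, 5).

Arc-length functional: J[y] = ∫ sqrt(1 + (y')^2) dx.
Lagrangian L = sqrt(1 + (y')^2) has no explicit y dependence, so ∂L/∂y = 0 and the Euler-Lagrange equation gives
    d/dx( y' / sqrt(1 + (y')^2) ) = 0  ⇒  y' / sqrt(1 + (y')^2) = const.
Hence y' is constant, so y(x) is affine.
Fitting the endpoints (-4, 5) and (7, 5):
    slope m = (5 − 5) / (7 − (-4)) = 0,
    intercept c = 5 − m·(-4) = 5.
Extremal: y(x) = 5.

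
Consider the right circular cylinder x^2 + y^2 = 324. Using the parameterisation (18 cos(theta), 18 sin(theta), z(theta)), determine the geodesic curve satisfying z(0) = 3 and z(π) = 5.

Parameterise the cylinder of radius R = 18 as
    r(θ) = (18 cos θ, 18 sin θ, z(θ)).
The arc-length element is
    ds = sqrt(324 + (dz/dθ)^2) dθ,
so the Lagrangian is L = sqrt(324 + z'^2).
L depends on z' only, not on z or θ, so ∂L/∂z = 0 and
    ∂L/∂z' = z' / sqrt(324 + z'^2).
The Euler-Lagrange equation gives
    d/dθ( z' / sqrt(324 + z'^2) ) = 0,
so z' is constant. Integrating once:
    z(θ) = a θ + b,
a helix on the cylinder (a straight line when the cylinder is unrolled). The constants a, b are determined by the endpoint conditions.
With endpoint conditions z(0) = 3 and z(π) = 5: from z(0) = b we get b = 3, and a·π + 3 = 5 gives a = 2/π, so
    z(θ) = (2/π) θ + 3.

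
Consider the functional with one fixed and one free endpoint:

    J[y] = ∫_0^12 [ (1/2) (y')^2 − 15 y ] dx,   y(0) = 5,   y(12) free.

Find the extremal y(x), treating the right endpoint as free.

The Lagrangian L = (1/2) (y')^2 − 15 y gives
    ∂L/∂y = −15,   ∂L/∂y' = y'.
Euler-Lagrange: d/dx(y') − (−15) = 0, i.e. y'' + 15 = 0, so
    y(x) = −(15/2) x^2 + C1 x + C2.
Fixed left endpoint y(0) = 5 ⇒ C2 = 5.
The right endpoint x = 12 is free, so the natural (transversality) condition is ∂L/∂y' |_{x=12} = 0, i.e. y'(12) = 0.
Compute y'(x) = −15 x + C1, so y'(12) = −180 + C1 = 0 ⇒ C1 = 180.
Therefore the extremal is
    y(x) = −(15/2) x^2 + 180 x + 5.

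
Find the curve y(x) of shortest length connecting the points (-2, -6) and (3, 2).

Arc-length functional: J[y] = ∫ sqrt(1 + (y')^2) dx.
Lagrangian L = sqrt(1 + (y')^2) has no explicit y dependence, so ∂L/∂y = 0 and the Euler-Lagrange equation gives
    d/dx( y' / sqrt(1 + (y')^2) ) = 0  ⇒  y' / sqrt(1 + (y')^2) = const.
Hence y' is constant, so y(x) is affine.
Fitting the endpoints (-2, -6) and (3, 2):
    slope m = (2 − (-6)) / (3 − (-2)) = 8/5,
    intercept c = (-6) − m·(-2) = -14/5.
Extremal: y(x) = (8/5) x - 14/5.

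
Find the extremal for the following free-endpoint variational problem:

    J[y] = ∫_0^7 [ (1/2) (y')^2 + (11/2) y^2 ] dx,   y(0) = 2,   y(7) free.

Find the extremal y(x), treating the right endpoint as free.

The Lagrangian L = (1/2) (y')^2 + (11/2) y^2 gives
    ∂L/∂y = 11 y,   ∂L/∂y' = y'.
Euler-Lagrange: y'' − 11 y = 0.
With k = sqrt(11), the general solution is
    y(x) = A cosh(sqrt(11) x) + B sinh(sqrt(11) x).
Fixed left endpoint y(0) = 2 ⇒ A = 2.
The right endpoint x = 7 is free, so the natural (transversality) condition is ∂L/∂y' |_{x=7} = 0, i.e. y'(7) = 0.
Compute y'(x) = A k sinh(k x) + B k cosh(k x), so
    y'(7) = A k sinh(k·7) + B k cosh(k·7) = 0
    ⇒ B = −A tanh(k·7) = − 2 tanh(sqrt(11)·7).
Therefore the extremal is
    y(x) = 2 cosh(sqrt(11) x) − 2 tanh(sqrt(11)·7) sinh(sqrt(11) x).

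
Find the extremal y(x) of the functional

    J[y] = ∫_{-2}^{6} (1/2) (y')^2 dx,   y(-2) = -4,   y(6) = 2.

The Lagrangian is L = (1/2) (y')^2.
Compute ∂L/∂y = 0, ∂L/∂y' = y'.
The Euler-Lagrange equation d/dx(∂L/∂y') − ∂L/∂y = 0 reduces to
    y'' = 0.
Its general solution is
    y(x) = A x + B,
with A, B fixed by the endpoint conditions.
Applying the endpoint conditions y(-2) = -4 and y(6) = 2: solve A·-2 + B = -4 and A·6 + B = 2. Subtracting gives A(6 − -2) = 2 − -4, so A = 3/4, and B = -4 − A·-2 = -5/2. Therefore
    y(x) = (3/4) x - 5/2.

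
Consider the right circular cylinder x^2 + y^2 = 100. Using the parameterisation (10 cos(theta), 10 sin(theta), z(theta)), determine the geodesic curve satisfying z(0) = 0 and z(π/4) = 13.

Parameterise the cylinder of radius R = 10 as
    r(θ) = (10 cos θ, 10 sin θ, z(θ)).
The arc-length element is
    ds = sqrt(100 + (dz/dθ)^2) dθ,
so the Lagrangian is L = sqrt(100 + z'^2).
L depends on z' only, not on z or θ, so ∂L/∂z = 0 and
    ∂L/∂z' = z' / sqrt(100 + z'^2).
The Euler-Lagrange equation gives
    d/dθ( z' / sqrt(100 + z'^2) ) = 0,
so z' is constant. Integrating once:
    z(θ) = a θ + b,
a helix on the cylinder (a straight line when the cylinder is unrolled). The constants a, b are determined by the endpoint conditions.
With endpoint conditions z(0) = 0 and z(π/4) = 13: from z(0) = b we get b = 0, and a·π/4 + 0 = 13 gives a = 52/π, so
    z(θ) = (52/π) θ.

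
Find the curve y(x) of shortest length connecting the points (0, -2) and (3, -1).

Arc-length functional: J[y] = ∫ sqrt(1 + (y')^2) dx.
Lagrangian L = sqrt(1 + (y')^2) has no explicit y dependence, so ∂L/∂y = 0 and the Euler-Lagrange equation gives
    d/dx( y' / sqrt(1 + (y')^2) ) = 0  ⇒  y' / sqrt(1 + (y')^2) = const.
Hence y' is constant, so y(x) is affine.
Fitting the endpoints (0, -2) and (3, -1):
    slope m = ((-1) − (-2)) / (3 − 0) = 1/3,
    intercept c = (-2) − m·0 = -2.
Extremal: y(x) = (1/3) x - 2.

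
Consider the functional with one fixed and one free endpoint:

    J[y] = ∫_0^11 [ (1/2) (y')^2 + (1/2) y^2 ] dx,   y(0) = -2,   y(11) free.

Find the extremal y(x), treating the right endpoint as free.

The Lagrangian L = (1/2) (y')^2 + (1/2) y^2 gives
    ∂L/∂y = 1 y,   ∂L/∂y' = y'.
Euler-Lagrange: y'' − y = 0.
With k = 1, the general solution is
    y(x) = A cosh(x) + B sinh(x).
Fixed left endpoint y(0) = -2 ⇒ A = -2.
The right endpoint x = 11 is free, so the natural (transversality) condition is ∂L/∂y' |_{x=11} = 0, i.e. y'(11) = 0.
Compute y'(x) = A k sinh(k x) + B k cosh(k x), so
    y'(11) = A k sinh(k·11) + B k cosh(k·11) = 0
    ⇒ B = −A tanh(k·11) = 2 tanh(1·11).
Therefore the extremal is
    y(x) = −2 cosh(1 x) + 2 tanh(1·11) sinh(1 x).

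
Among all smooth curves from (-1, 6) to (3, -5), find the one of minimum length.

Arc-length functional: J[y] = ∫ sqrt(1 + (y')^2) dx.
Lagrangian L = sqrt(1 + (y')^2) has no explicit y dependence, so ∂L/∂y = 0 and the Euler-Lagrange equation gives
    d/dx( y' / sqrt(1 + (y')^2) ) = 0  ⇒  y' / sqrt(1 + (y')^2) = const.
Hence y' is constant, so y(x) is affine.
Fitting the endpoints (-1, 6) and (3, -5):
    slope m = ((-5) − 6) / (3 − (-1)) = -11/4,
    intercept c = 6 − m·(-1) = 13/4.
Extremal: y(x) = (-11/4) x + 13/4.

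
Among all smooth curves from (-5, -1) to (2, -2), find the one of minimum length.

Arc-length functional: J[y] = ∫ sqrt(1 + (y')^2) dx.
Lagrangian L = sqrt(1 + (y')^2) has no explicit y dependence, so ∂L/∂y = 0 and the Euler-Lagrange equation gives
    d/dx( y' / sqrt(1 + (y')^2) ) = 0  ⇒  y' / sqrt(1 + (y')^2) = const.
Hence y' is constant, so y(x) is affine.
Fitting the endpoints (-5, -1) and (2, -2):
    slope m = ((-2) − (-1)) / (2 − (-5)) = -1/7,
    intercept c = (-1) − m·(-5) = -12/7.
Extremal: y(x) = (-1/7) x - 12/7.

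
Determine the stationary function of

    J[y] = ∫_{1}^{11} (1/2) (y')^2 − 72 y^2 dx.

The Lagrangian is L = (1/2) (y')^2 − 72 y^2.
Compute ∂L/∂y = -144y, ∂L/∂y' = y'.
The Euler-Lagrange equation d/dx(∂L/∂y') − ∂L/∂y = 0 reduces to
    y'' + 144 y = 0.
Its general solution is
    y(x) = A sin(12x) + B cos(12x),
with A, B fixed by the endpoint conditions.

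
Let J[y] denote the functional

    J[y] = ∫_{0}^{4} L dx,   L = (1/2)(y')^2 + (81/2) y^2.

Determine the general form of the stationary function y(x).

The Lagrangian is L = (1/2)(y')^2 + (81/2) y^2.
∂L/∂y = 81y.
∂L/∂y' = y'.
The Euler-Lagrange equation d/dx(∂L/∂y') − ∂L/∂y = 0 becomes:
    y'' - 81 y = 0
General solution: y(x) = A e^(9x) + B e^(-9x), where A and B are arbitrary constants fixed by the endpoint conditions.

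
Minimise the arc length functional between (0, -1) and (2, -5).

Arc-length functional: J[y] = ∫ sqrt(1 + (y')^2) dx.
Lagrangian L = sqrt(1 + (y')^2) has no explicit y dependence, so ∂L/∂y = 0 and the Euler-Lagrange equation gives
    d/dx( y' / sqrt(1 + (y')^2) ) = 0  ⇒  y' / sqrt(1 + (y')^2) = const.
Hence y' is constant, so y(x) is affine.
Fitting the endpoints (0, -1) and (2, -5):
    slope m = ((-5) − (-1)) / (2 − 0) = -2,
    intercept c = (-1) − m·0 = -1.
Extremal: y(x) = -2 x - 1.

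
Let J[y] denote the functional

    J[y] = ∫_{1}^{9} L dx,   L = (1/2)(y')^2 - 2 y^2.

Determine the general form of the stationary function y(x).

The Lagrangian is L = (1/2)(y')^2 - 2 y^2.
∂L/∂y = -4y.
∂L/∂y' = y'.
The Euler-Lagrange equation d/dx(∂L/∂y') − ∂L/∂y = 0 becomes:
    y'' + 4 y = 0
General solution: y(x) = A sin(2x) + B cos(2x), where A and B are arbitrary constants fixed by the endpoint conditions.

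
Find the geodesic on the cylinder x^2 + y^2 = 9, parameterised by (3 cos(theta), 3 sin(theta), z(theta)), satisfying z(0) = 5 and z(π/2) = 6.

Parameterise the cylinder of radius R = 3 as
    r(θ) = (3 cos θ, 3 sin θ, z(θ)).
The arc-length element is
    ds = sqrt(9 + (dz/dθ)^2) dθ,
so the Lagrangian is L = sqrt(9 + z'^2).
L depends on z' only, not on z or θ, so ∂L/∂z = 0 and
    ∂L/∂z' = z' / sqrt(9 + z'^2).
The Euler-Lagrange equation gives
    d/dθ( z' / sqrt(9 + z'^2) ) = 0,
so z' is constant. Integrating once:
    z(θ) = a θ + b,
a helix on the cylinder (a straight line when the cylinder is unrolled). The constants a, b are determined by the endpoint conditions.
With endpoint conditions z(0) = 5 and z(π/2) = 6: from z(0) = b we get b = 5, and a·π/2 + 5 = 6 gives a = 2/π, so
    z(θ) = (2/π) θ + 5.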